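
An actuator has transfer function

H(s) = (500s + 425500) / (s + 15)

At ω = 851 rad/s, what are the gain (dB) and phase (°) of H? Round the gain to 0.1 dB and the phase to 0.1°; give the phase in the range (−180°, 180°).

57.0 dB, -44.0°

Substitute s = j851:
Numerator: 500(j851) + 425500 = 425500 + j425500
Denominator: (j851) + 15 = 15 + j851
|N| = √(425500² + 425500²) ≈ 6.0175e+05, ∠N ≈ 45.00°
|D| = √(15² + 851²) ≈ 851.13, ∠D ≈ 88.99°
|H| = 6.0175e+05 / 851.13 ≈ 707
Gain = 20 log₁₀(707) ≈ 56.99 dB
∠H = 45.00° − 88.99° = -43.99°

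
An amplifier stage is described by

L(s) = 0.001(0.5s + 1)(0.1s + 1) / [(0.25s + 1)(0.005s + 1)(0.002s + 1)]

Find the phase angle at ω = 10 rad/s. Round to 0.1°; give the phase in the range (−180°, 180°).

At ω = 10 rad/s:
zero (1 + j10·0.5) = 1 + j5 → |·| ≈ 5.099, ∠ ≈ 78.69°
zero (1 + j10·0.1) = 1 + j1 → |·| ≈ 1.4142, ∠ ≈ 45.00°
pole (1 + j10·0.25) = 1 + j2.5 → |·| ≈ 2.6926, ∠ ≈ 68.20°
pole (1 + j10·0.005) = 1 + j0.05 → |·| ≈ 1.0012, ∠ ≈ 2.86°
pole (1 + j10·0.002) = 1 + j0.02 → |·| ≈ 1.0002, ∠ ≈ 1.15°
∠L = (78.69° + 45.00°) − (68.20° + 2.86° + 1.15°) = 51.48°

51.5°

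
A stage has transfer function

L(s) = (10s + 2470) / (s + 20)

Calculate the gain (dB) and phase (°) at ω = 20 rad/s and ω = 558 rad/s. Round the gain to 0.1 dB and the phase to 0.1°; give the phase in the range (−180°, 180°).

ω = 20: 38.9 dB, -40.4°; ω = 558: 20.8 dB, -21.8°

Substitute s = j20:
Numerator: 10(j20) + 2470 = 2470 + j200
Denominator: (j20) + 20 = 20 + j20
|N| = √(2470² + 200²) ≈ 2478.1, ∠N ≈ 4.63°
|D| = √(20² + 20²) ≈ 28.284, ∠D ≈ 45.00°
|L| = 2478.1 / 28.284 ≈ 87.615
Gain = 20 log₁₀(87.615) ≈ 38.85 dB
∠L = 4.63° − 45.00° = -40.37°

Substitute s = j558:
Numerator: 10(j558) + 2470 = 2470 + j5580
Denominator: (j558) + 20 = 20 + j558
|N| = √(2470² + 5580²) ≈ 6102.2, ∠N ≈ 66.12°
|D| = √(20² + 558²) ≈ 558.36, ∠D ≈ 87.95°
|L| = 6102.2 / 558.36 ≈ 10.929
Gain = 20 log₁₀(10.929) ≈ 20.77 dB
∠L = 66.12° − 87.95° = -21.83°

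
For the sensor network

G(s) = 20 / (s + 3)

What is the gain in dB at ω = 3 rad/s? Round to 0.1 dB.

13.5 dB

At s = jω = j3:
pole (s+3): 3 + j3 → |·| = √(3²+3²) = √18 ≈ 4.2426, ∠ = arctan(3/3) ≈ 45.00°
|G| = 20 / 4.2426 ≈ 4.7141
Gain = 20 log₁₀(4.7141) ≈ 13.47 dB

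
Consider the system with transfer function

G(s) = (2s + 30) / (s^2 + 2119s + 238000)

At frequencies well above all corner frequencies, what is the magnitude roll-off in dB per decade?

-20 dB/decade

Each pole contributes −20 dB/decade at high frequency; each zero contributes +20 dB/decade.
Net: 1 zero(s) − 2 pole(s) → -20 dB/decade.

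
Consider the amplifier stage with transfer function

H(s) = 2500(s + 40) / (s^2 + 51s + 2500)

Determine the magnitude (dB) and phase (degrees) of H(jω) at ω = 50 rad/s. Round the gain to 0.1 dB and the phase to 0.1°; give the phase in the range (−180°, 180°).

36.0 dB, -38.7°

At s = jω = j50:
zero (s+40): 40 + j50 → |·| = √(40²+50²) = √4100 ≈ 64.031, ∠ = arctan(50/40) ≈ 51.34°
quadratic: (j50)² + 51·j50 + 2500 = 0 + j2550 → |·| ≈ 2550, ∠ ≈ 90.00°
|H| = 2500 · 64.031 / 2550 ≈ 62.775
Gain = 20 log₁₀(62.775) ≈ 35.96 dB
∠H = 51.34° − 90.00° = -38.66°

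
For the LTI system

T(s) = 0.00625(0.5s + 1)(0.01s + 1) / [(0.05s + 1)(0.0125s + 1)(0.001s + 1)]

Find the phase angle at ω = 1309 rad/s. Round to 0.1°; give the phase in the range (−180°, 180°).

At ω = 1309 rad/s:
zero (1 + j1309·0.5) = 1 + j654.5 → |·| ≈ 654.5, ∠ ≈ 89.91°
zero (1 + j1309·0.01) = 1 + j13.09 → |·| ≈ 13.128, ∠ ≈ 85.63°
pole (1 + j1309·0.05) = 1 + j65.45 → |·| ≈ 65.458, ∠ ≈ 89.12°
pole (1 + j1309·0.0125) = 1 + j16.3625 → |·| ≈ 16.393, ∠ ≈ 86.50°
pole (1 + j1309·0.001) = 1 + j1.309 → |·| ≈ 1.6473, ∠ ≈ 52.62°
∠T = (89.91° + 85.63°) − (89.12° + 86.50° + 52.62°) = -52.70°

-52.7°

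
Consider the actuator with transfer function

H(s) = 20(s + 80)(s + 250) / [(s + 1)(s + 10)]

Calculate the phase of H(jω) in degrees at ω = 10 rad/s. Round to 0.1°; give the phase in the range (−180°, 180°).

-119.9°

At s = jω = j10:
zero (s+80): 80 + j10 → |·| = √(80²+10²) = √6500 ≈ 80.623, ∠ = arctan(10/80) ≈ 7.13°
zero (s+250): 250 + j10 → |·| = √(250²+10²) = √62600 ≈ 250.2, ∠ = arctan(10/250) ≈ 2.29°
pole (s+1): 1 + j10 → |·| = √(1²+10²) = √101 ≈ 10.05, ∠ = arctan(10/1) ≈ 84.29°
pole (s+10): 10 + j10 → |·| = √(10²+10²) = √200 ≈ 14.142, ∠ = arctan(10/10) ≈ 45.00°
∠H = 9.42° − 129.29° = -119.87°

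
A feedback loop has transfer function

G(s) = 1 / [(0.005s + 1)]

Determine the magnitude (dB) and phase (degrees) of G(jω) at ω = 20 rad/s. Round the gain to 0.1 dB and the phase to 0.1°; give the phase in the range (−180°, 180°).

-0.0 dB, -5.7°

At ω = 20 rad/s:
pole (1 + j20·0.005) = 1 + j0.1 → |·| ≈ 1.005, ∠ ≈ 5.71°
|G| = 1 · 1 / (1.005) ≈ 0.99502
Gain = 20 log₁₀(0.99502) ≈ -0.04 dB
∠G = (0°) − (5.71°) = -5.71°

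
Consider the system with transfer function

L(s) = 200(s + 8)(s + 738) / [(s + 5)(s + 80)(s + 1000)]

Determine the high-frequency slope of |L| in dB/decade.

Each pole contributes −20 dB/decade at high frequency; each zero contributes +20 dB/decade.
Net: 2 zero(s) − 3 pole(s) → -20 dB/decade.

-20 dB/decade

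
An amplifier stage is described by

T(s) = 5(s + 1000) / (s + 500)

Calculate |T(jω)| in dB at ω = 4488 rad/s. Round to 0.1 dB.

14.1 dB

At s = jω = j4488:
zero (s+1000): 1000 + j4488 → |·| = √(1000²+4488²) = √21142144 ≈ 4598.1, ∠ = arctan(4488/1000) ≈ 77.44°
pole (s+500): 500 + j4488 → |·| = √(500²+4488²) = √20392144 ≈ 4515.8, ∠ = arctan(4488/500) ≈ 83.64°
|T| = 5 · 4598.1 / 4515.8 ≈ 5.0911
Gain = 20 log₁₀(5.0911) ≈ 14.14 dB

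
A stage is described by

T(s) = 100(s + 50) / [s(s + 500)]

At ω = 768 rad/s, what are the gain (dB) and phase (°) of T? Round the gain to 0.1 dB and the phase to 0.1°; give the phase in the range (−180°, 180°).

-19.2 dB, -60.7°

At s = jω = j768:
zero (s+50): 50 + j768 → |·| = √(50²+768²) = √592324 ≈ 769.63, ∠ = arctan(768/50) ≈ 86.28°
pole (s+500): 500 + j768 → |·| = √(500²+768²) = √839824 ≈ 916.42, ∠ = arctan(768/500) ≈ 56.93°
pole at origin: |s| = 768, ∠ = 90.00° (in denominator)
|T| = 100 · 769.63 / 7.0381e+05 ≈ 0.10935
Gain = 20 log₁₀(0.10935) ≈ -19.22 dB
∠T = 86.28° − 146.93° = -60.65°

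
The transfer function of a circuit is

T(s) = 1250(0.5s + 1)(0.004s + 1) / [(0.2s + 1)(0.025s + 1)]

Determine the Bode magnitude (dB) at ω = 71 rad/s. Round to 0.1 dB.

At ω = 71 rad/s:
zero (1 + j71·0.5) = 1 + j35.5 → |·| ≈ 35.514, ∠ ≈ 88.39°
zero (1 + j71·0.004) = 1 + j0.284 → |·| ≈ 1.0395, ∠ ≈ 15.85°
pole (1 + j71·0.2) = 1 + j14.2 → |·| ≈ 14.235, ∠ ≈ 85.97°
pole (1 + j71·0.025) = 1 + j1.775 → |·| ≈ 2.0373, ∠ ≈ 60.60°
|T| = 1250 · 35.514 · 1.0395 / (14.235 · 2.0373) ≈ 1591.2
Gain = 20 log₁₀(1591.2) ≈ 64.03 dB

64.0 dB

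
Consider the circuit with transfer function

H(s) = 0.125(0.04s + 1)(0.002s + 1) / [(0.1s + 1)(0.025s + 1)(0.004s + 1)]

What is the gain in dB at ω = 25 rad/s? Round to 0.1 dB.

-25.1 dB

At ω = 25 rad/s:
zero (1 + j25·0.04) = 1 + j1 → |·| ≈ 1.4142, ∠ ≈ 45.00°
zero (1 + j25·0.002) = 1 + j0.05 → |·| ≈ 1.0012, ∠ ≈ 2.86°
pole (1 + j25·0.1) = 1 + j2.5 → |·| ≈ 2.6926, ∠ ≈ 68.20°
pole (1 + j25·0.025) = 1 + j0.625 → |·| ≈ 1.1792, ∠ ≈ 32.01°
pole (1 + j25·0.004) = 1 + j0.1 → |·| ≈ 1.005, ∠ ≈ 5.71°
|H| = 0.125 · 1.4142 · 1.0012 / (2.6926 · 1.1792 · 1.005) ≈ 0.055465
Gain = 20 log₁₀(0.055465) ≈ -25.12 dB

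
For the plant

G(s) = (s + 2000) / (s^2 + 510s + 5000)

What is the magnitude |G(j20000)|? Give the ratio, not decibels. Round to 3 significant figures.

Substitute s = j20000:
Numerator: (j20000) + 2000 = 2000 + j20000
Denominator: (j20000)^2 + 510(j20000) + 5000 = -399995000 + j10200000
|N| = √(2000² + 20000²) ≈ 20100, ∠N ≈ 84.29°
|D| = √(399995000² + 10200000²) ≈ 4.0013e+08, ∠D ≈ 178.54°
|G| = 20100 / 4.0013e+08 ≈ 5.0234e-05

5.02e-05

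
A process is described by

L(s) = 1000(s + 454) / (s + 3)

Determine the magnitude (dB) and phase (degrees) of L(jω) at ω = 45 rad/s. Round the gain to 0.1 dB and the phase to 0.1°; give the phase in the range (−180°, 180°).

At s = jω = j45:
zero (s+454): 454 + j45 → |·| = √(454²+45²) = √208141 ≈ 456.22, ∠ = arctan(45/454) ≈ 5.66°
pole (s+3): 3 + j45 → |·| = √(3²+45²) = √2034 ≈ 45.1, ∠ = arctan(45/3) ≈ 86.19°
|L| = 1000 · 456.22 / 45.1 ≈ 10116
Gain = 20 log₁₀(10116) ≈ 80.10 dB
∠L = 5.66° − 86.19° = -80.53°

80.1 dB, -80.5°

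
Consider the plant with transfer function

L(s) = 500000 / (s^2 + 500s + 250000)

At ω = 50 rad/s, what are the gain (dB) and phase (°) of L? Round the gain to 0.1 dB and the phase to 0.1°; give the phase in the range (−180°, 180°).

At s = jω = j50:
quadratic: (j50)² + 500·j50 + 250000 = 247500 + j25000 → |·| ≈ 2.4876e+05, ∠ ≈ 5.77°
|L| = 500000 / 2.4876e+05 ≈ 2.01
Gain = 20 log₁₀(2.01) ≈ 6.06 dB
∠L = 0.00° − 5.77° = -5.77°

6.1 dB, -5.8°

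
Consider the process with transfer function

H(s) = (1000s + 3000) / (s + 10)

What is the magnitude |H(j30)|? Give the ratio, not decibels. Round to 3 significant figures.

Substitute s = j30:
Numerator: 1000(j30) + 3000 = 3000 + j30000
Denominator: (j30) + 10 = 10 + j30
|N| = √(3000² + 30000²) ≈ 30150, ∠N ≈ 84.29°
|D| = √(10² + 30²) ≈ 31.623, ∠D ≈ 71.57°
|H| = 30150 / 31.623 ≈ 953.42

953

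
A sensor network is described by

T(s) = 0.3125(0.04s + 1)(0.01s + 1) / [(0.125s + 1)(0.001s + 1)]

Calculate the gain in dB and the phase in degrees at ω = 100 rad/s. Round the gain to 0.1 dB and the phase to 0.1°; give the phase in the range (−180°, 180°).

At ω = 100 rad/s:
zero (1 + j100·0.04) = 1 + j4 → |·| ≈ 4.1231, ∠ ≈ 75.96°
zero (1 + j100·0.01) = 1 + j1 → |·| ≈ 1.4142, ∠ ≈ 45.00°
pole (1 + j100·0.125) = 1 + j12.5 → |·| ≈ 12.54, ∠ ≈ 85.43°
pole (1 + j100·0.001) = 1 + j0.1 → |·| ≈ 1.005, ∠ ≈ 5.71°
|T| = 0.3125 · 4.1231 · 1.4142 / (12.54 · 1.005) ≈ 0.14458
Gain = 20 log₁₀(0.14458) ≈ -16.80 dB
∠T = (75.96° + 45.00°) − (85.43° + 5.71°) = 29.82°

-16.8 dB, 29.8°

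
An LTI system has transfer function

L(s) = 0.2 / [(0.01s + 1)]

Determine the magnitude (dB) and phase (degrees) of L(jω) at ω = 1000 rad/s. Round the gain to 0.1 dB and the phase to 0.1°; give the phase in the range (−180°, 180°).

-34.0 dB, -84.3°

At ω = 1000 rad/s:
pole (1 + j1000·0.01) = 1 + j10 → |·| ≈ 10.05, ∠ ≈ 84.29°
|L| = 0.2 · 1 / (10.05) ≈ 0.0199
Gain = 20 log₁₀(0.0199) ≈ -34.02 dB
∠L = (0°) − (84.29°) = -84.29°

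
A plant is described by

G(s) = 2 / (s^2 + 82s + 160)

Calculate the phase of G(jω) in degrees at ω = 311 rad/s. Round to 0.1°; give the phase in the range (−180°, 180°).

Substitute s = j311:
Numerator: 2 = 2 + j0
Denominator: (j311)^2 + 82(j311) + 160 = -96561 + j25502
|N| = √(2² + 0²) ≈ 2, ∠N ≈ 0.00°
|D| = √(96561² + 25502²) ≈ 99872, ∠D ≈ 165.21°
∠G = 0.00° − 165.21° = -165.21°

-165.2°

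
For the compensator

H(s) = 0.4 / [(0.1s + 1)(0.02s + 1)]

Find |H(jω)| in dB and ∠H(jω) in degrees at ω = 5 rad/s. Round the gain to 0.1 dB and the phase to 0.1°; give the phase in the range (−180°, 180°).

At ω = 5 rad/s:
pole (1 + j5·0.1) = 1 + j0.5 → |·| ≈ 1.118, ∠ ≈ 26.57°
pole (1 + j5·0.02) = 1 + j0.1 → |·| ≈ 1.005, ∠ ≈ 5.71°
|H| = 0.4 · 1 / (1.118 · 1.005) ≈ 0.356
Gain = 20 log₁₀(0.356) ≈ -8.97 dB
∠H = (0°) − (26.57° + 5.71°) = -32.28°

-9.0 dB, -32.3°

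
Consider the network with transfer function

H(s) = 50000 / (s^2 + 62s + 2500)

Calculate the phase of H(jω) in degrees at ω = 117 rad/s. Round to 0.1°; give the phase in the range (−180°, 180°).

-147.0°

At s = jω = j117:
quadratic: (j117)² + 62·j117 + 2500 = -11189 + j7254 → |·| ≈ 13335, ∠ ≈ 147.04°
∠H = 0.00° − 147.04° = -147.04°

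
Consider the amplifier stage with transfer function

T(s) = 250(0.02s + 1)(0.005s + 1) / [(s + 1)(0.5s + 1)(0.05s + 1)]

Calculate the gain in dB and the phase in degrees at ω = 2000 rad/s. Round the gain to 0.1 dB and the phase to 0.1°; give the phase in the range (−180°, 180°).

-66.0 dB, -96.5°

At ω = 2000 rad/s:
zero (1 + j2000·0.02) = 1 + j40 → |·| ≈ 40.012, ∠ ≈ 88.57°
zero (1 + j2000·0.005) = 1 + j10 → |·| ≈ 10.05, ∠ ≈ 84.29°
pole (1 + j2000·1) = 1 + j2000 → |·| ≈ 2000, ∠ ≈ 89.97°
pole (1 + j2000·0.5) = 1 + j1000 → |·| ≈ 1000, ∠ ≈ 89.94°
pole (1 + j2000·0.05) = 1 + j100 → |·| ≈ 100, ∠ ≈ 89.43°
|T| = 250 · 40.012 · 10.05 / (2000 · 1000 · 100) ≈ 0.00050265
Gain = 20 log₁₀(0.00050265) ≈ -65.97 dB
∠T = (88.57° + 84.29°) − (89.97° + 89.94° + 89.43°) = -96.48°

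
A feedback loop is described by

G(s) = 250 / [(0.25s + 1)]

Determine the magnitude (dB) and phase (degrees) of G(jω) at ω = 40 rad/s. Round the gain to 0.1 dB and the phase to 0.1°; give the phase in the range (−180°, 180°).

At ω = 40 rad/s:
pole (1 + j40·0.25) = 1 + j10 → |·| ≈ 10.05, ∠ ≈ 84.29°
|G| = 250 · 1 / (10.05) ≈ 24.876
Gain = 20 log₁₀(24.876) ≈ 27.92 dB
∠G = (0°) − (84.29°) = -84.29°

27.9 dB, -84.3°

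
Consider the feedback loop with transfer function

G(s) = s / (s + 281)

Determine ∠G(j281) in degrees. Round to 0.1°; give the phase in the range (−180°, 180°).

At s = jω = j281:
zero at origin: s = j281 → |·| = 281, ∠ = 90.00°
pole (s+281): 281 + j281 → |·| = √(281²+281²) = √157922 ≈ 397.39, ∠ = arctan(281/281) ≈ 45.00°
∠G = 90.00° − 45.00° = 45.00°

45.0°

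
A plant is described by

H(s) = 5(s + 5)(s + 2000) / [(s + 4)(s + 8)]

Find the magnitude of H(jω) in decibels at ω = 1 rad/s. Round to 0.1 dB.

63.7 dB

At s = jω = j1:
zero (s+5): 5 + j1 → |·| = √(5²+1²) = √26 ≈ 5.099, ∠ = arctan(1/5) ≈ 11.31°
zero (s+2000): 2000 + j1 → |·| = √(2000²+1²) = √4000001 ≈ 2000, ∠ = arctan(1/2000) ≈ 0.03°
pole (s+4): 4 + j1 → |·| = √(4²+1²) = √17 ≈ 4.1231, ∠ = arctan(1/4) ≈ 14.04°
pole (s+8): 8 + j1 → |·| = √(8²+1²) = √65 ≈ 8.0623, ∠ = arctan(1/8) ≈ 7.13°
|H| = 5 · 10198 / 33.242 ≈ 1533.9
Gain = 20 log₁₀(1533.9) ≈ 63.72 dB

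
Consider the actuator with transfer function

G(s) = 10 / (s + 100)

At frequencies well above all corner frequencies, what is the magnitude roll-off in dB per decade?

-20 dB/decade

Each pole contributes −20 dB/decade at high frequency; each zero contributes +20 dB/decade.
Net: 0 zero(s) − 1 pole(s) → -20 dB/decade.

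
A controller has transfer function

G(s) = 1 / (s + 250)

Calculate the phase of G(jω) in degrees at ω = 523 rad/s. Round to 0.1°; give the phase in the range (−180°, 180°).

Substitute s = j523:
Numerator: 1 = 1 + j0
Denominator: (j523) + 250 = 250 + j523
|N| = √(1² + 0²) ≈ 1, ∠N ≈ 0.00°
|D| = √(250² + 523²) ≈ 579.68, ∠D ≈ 64.45°
∠G = 0.00° − 64.45° = -64.45°

-64.5°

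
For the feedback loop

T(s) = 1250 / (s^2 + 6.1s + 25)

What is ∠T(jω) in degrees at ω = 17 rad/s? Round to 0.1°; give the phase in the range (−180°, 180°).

At s = jω = j17:
quadratic: (j17)² + 6.1·j17 + 25 = -264 + j103.7 → |·| ≈ 283.64, ∠ ≈ 158.55°
∠T = 0.00° − 158.55° = -158.55°

-158.6°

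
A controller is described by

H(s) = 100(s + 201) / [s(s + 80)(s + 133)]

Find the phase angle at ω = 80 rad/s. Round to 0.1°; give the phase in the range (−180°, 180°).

At s = jω = j80:
zero (s+201): 201 + j80 → |·| = √(201²+80²) = √46801 ≈ 216.34, ∠ = arctan(80/201) ≈ 21.70°
pole (s+80): 80 + j80 → |·| = √(80²+80²) = √12800 ≈ 113.14, ∠ = arctan(80/80) ≈ 45.00°
pole (s+133): 133 + j80 → |·| = √(133²+80²) = √24089 ≈ 155.21, ∠ = arctan(80/133) ≈ 31.03°
pole at origin: |s| = 80, ∠ = 90.00° (in denominator)
∠H = 21.70° − 166.03° = -144.33°

-144.3°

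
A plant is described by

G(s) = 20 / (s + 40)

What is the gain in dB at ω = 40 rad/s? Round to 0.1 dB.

-9.0 dB

At s = jω = j40:
pole (s+40): 40 + j40 → |·| = √(40²+40²) = √3200 ≈ 56.569, ∠ = arctan(40/40) ≈ 45.00°
|G| = 20 / 56.569 ≈ 0.35355
Gain = 20 log₁₀(0.35355) ≈ -9.03 dB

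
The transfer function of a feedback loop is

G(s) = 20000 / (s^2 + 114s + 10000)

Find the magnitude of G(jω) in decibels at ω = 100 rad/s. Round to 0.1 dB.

At s = jω = j100:
quadratic: (j100)² + 114·j100 + 10000 = 0 + j11400 → |·| ≈ 11400, ∠ ≈ 90.00°
|G| = 20000 / 11400 ≈ 1.7544
Gain = 20 log₁₀(1.7544) ≈ 4.88 dB

4.9 dB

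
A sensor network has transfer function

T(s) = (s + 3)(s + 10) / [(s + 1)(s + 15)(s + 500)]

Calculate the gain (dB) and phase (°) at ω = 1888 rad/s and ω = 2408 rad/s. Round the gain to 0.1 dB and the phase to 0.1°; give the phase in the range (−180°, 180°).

At s = jω = j1888:
zero (s+3): 3 + j1888 → |·| = √(3²+1888²) = √3564553 ≈ 1888, ∠ = arctan(1888/3) ≈ 89.91°
zero (s+10): 10 + j1888 → |·| = √(10²+1888²) = √3564644 ≈ 1888, ∠ = arctan(1888/10) ≈ 89.70°
pole (s+1): 1 + j1888 → |·| = √(1²+1888²) = √3564545 ≈ 1888, ∠ = arctan(1888/1) ≈ 89.97°
pole (s+15): 15 + j1888 → |·| = √(15²+1888²) = √3564769 ≈ 1888.1, ∠ = arctan(1888/15) ≈ 89.54°
pole (s+500): 500 + j1888 → |·| = √(500²+1888²) = √3814544 ≈ 1953.1, ∠ = arctan(1888/500) ≈ 75.17°
|T| = 1 · 3.5645e+06 / 6.9623e+09 ≈ 0.00051197
Gain = 20 log₁₀(0.00051197) ≈ -65.82 dB
∠T = 179.61° − 254.68° = -75.07°

At s = jω = j2408:
zero (s+3): 3 + j2408 → |·| = √(3²+2408²) = √5798473 ≈ 2408, ∠ = arctan(2408/3) ≈ 89.93°
zero (s+10): 10 + j2408 → |·| = √(10²+2408²) = √5798564 ≈ 2408, ∠ = arctan(2408/10) ≈ 89.76°
pole (s+1): 1 + j2408 → |·| = √(1²+2408²) = √5798465 ≈ 2408, ∠ = arctan(2408/1) ≈ 89.98°
pole (s+15): 15 + j2408 → |·| = √(15²+2408²) = √5798689 ≈ 2408, ∠ = arctan(2408/15) ≈ 89.64°
pole (s+500): 500 + j2408 → |·| = √(500²+2408²) = √6048464 ≈ 2459.4, ∠ = arctan(2408/500) ≈ 78.27°
|T| = 1 · 5.7985e+06 / 1.4261e+10 ≈ 0.0004066
Gain = 20 log₁₀(0.0004066) ≈ -67.82 dB
∠T = 179.69° − 257.89° = -78.20°

ω = 1888: -65.8 dB, -75.1°; ω = 2408: -67.8 dB, -78.2°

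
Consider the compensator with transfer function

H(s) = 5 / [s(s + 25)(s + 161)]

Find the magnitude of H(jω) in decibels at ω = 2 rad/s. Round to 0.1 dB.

At s = jω = j2:
pole (s+25): 25 + j2 → |·| = √(25²+2²) = √629 ≈ 25.08, ∠ = arctan(2/25) ≈ 4.57°
pole (s+161): 161 + j2 → |·| = √(161²+2²) = √25925 ≈ 161.01, ∠ = arctan(2/161) ≈ 0.71°
pole at origin: |s| = 2, ∠ = 90.00° (in denominator)
|H| = 5 / 8076.3 ≈ 0.0006191
Gain = 20 log₁₀(0.0006191) ≈ -64.16 dB

-64.2 dB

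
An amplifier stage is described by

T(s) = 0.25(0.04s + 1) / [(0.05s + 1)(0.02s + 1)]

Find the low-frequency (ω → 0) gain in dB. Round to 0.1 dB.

T(0) = 0.25 · 1 / 1 = 0.25
20 log₁₀(0.25) ≈ -12.04 dB

-12.0 dB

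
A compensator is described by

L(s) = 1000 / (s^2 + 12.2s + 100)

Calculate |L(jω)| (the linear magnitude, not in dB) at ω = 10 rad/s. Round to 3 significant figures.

At s = jω = j10:
quadratic: (j10)² + 12.2·j10 + 100 = 0 + j122 → |·| ≈ 122, ∠ ≈ 90.00°
|L| = 1000 / 122 ≈ 8.1967

8.20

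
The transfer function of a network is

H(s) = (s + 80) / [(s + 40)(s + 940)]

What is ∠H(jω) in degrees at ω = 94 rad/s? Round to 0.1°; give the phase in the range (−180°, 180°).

At s = jω = j94:
zero (s+80): 80 + j94 → |·| = √(80²+94²) = √15236 ≈ 123.43, ∠ = arctan(94/80) ≈ 49.60°
pole (s+40): 40 + j94 → |·| = √(40²+94²) = √10436 ≈ 102.16, ∠ = arctan(94/40) ≈ 66.95°
pole (s+940): 940 + j94 → |·| = √(940²+94²) = √892436 ≈ 944.69, ∠ = arctan(94/940) ≈ 5.71°
∠H = 49.60° − 72.66° = -23.06°

-23.1°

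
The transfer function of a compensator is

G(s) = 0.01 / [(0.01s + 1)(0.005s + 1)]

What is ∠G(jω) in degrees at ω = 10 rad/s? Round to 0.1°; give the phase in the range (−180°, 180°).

At ω = 10 rad/s:
pole (1 + j10·0.01) = 1 + j0.1 → |·| ≈ 1.005, ∠ ≈ 5.71°
pole (1 + j10·0.005) = 1 + j0.05 → |·| ≈ 1.0012, ∠ ≈ 2.86°
∠G = (0°) − (5.71° + 2.86°) = -8.57°

-8.6°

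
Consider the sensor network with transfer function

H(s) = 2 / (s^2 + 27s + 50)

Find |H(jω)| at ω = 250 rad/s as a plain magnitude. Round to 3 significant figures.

Substitute s = j250:
Numerator: 2 = 2 + j0
Denominator: (j250)^2 + 27(j250) + 50 = -62450 + j6750
|N| = √(2² + 0²) ≈ 2, ∠N ≈ 0.00°
|D| = √(62450² + 6750²) ≈ 62814, ∠D ≈ 173.83°
|H| = 2 / 62814 ≈ 3.184e-05

3.18e-05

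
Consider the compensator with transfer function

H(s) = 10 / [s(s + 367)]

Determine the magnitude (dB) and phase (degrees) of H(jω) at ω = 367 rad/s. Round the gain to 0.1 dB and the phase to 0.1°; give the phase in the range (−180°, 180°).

-85.6 dB, -135.0°

At s = jω = j367:
pole (s+367): 367 + j367 → |·| = √(367²+367²) = √269378 ≈ 519.02, ∠ = arctan(367/367) ≈ 45.00°
pole at origin: |s| = 367, ∠ = 90.00° (in denominator)
|H| = 10 / 1.9048e+05 ≈ 5.2499e-05
Gain = 20 log₁₀(5.2499e-05) ≈ -85.60 dB
∠H = 0.00° − 135.00° = -135.00°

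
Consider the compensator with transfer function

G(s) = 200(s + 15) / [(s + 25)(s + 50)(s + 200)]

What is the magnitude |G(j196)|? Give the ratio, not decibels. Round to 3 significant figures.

0.00351

At s = jω = j196:
zero (s+15): 15 + j196 → |·| = √(15²+196²) = √38641 ≈ 196.57, ∠ = arctan(196/15) ≈ 85.62°
pole (s+25): 25 + j196 → |·| = √(25²+196²) = √39041 ≈ 197.59, ∠ = arctan(196/25) ≈ 82.73°
pole (s+50): 50 + j196 → |·| = √(50²+196²) = √40916 ≈ 202.28, ∠ = arctan(196/50) ≈ 75.69°
pole (s+200): 200 + j196 → |·| = √(200²+196²) = √78416 ≈ 280.03, ∠ = arctan(196/200) ≈ 44.42°
|G| = 200 · 196.57 / 1.1192e+07 ≈ 0.0035127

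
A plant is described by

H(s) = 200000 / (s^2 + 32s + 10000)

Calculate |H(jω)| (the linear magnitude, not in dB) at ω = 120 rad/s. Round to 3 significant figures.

34.2

At s = jω = j120:
quadratic: (j120)² + 32·j120 + 10000 = -4400 + j3840 → |·| ≈ 5840, ∠ ≈ 138.89°
|H| = 200000 / 5840 ≈ 34.247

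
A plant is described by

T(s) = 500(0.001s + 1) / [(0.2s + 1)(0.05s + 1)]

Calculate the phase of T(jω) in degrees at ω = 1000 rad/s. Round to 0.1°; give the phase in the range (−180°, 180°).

At ω = 1000 rad/s:
zero (1 + j1000·0.001) = 1 + j1 → |·| ≈ 1.4142, ∠ ≈ 45.00°
pole (1 + j1000·0.2) = 1 + j200 → |·| ≈ 200, ∠ ≈ 89.71°
pole (1 + j1000·0.05) = 1 + j50 → |·| ≈ 50.01, ∠ ≈ 88.85°
∠T = (45.00°) − (89.71° + 88.85°) = -133.56°

-133.6°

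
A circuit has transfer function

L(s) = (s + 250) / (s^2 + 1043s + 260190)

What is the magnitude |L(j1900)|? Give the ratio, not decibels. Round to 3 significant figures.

Substitute s = j1900:
Numerator: (j1900) + 250 = 250 + j1900
Denominator: (j1900)^2 + 1043(j1900) + 260190 = -3349810 + j1981700
|N| = √(250² + 1900²) ≈ 1916.4, ∠N ≈ 82.50°
|D| = √(3349810² + 1981700²) ≈ 3.8921e+06, ∠D ≈ 149.39°
|L| = 1916.4 / 3.8921e+06 ≈ 0.00049238

0.000492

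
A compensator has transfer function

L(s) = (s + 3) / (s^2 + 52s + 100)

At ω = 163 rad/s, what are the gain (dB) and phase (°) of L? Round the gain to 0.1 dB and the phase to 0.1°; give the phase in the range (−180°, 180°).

Substitute s = j163:
Numerator: (j163) + 3 = 3 + j163
Denominator: (j163)^2 + 52(j163) + 100 = -26469 + j8476
|N| = √(3² + 163²) ≈ 163.03, ∠N ≈ 88.95°
|D| = √(26469² + 8476²) ≈ 27793, ∠D ≈ 162.24°
|L| = 163.03 / 27793 ≈ 0.0058659
Gain = 20 log₁₀(0.0058659) ≈ -44.63 dB
∠L = 88.95° − 162.24° = -73.29°

-44.6 dB, -73.3°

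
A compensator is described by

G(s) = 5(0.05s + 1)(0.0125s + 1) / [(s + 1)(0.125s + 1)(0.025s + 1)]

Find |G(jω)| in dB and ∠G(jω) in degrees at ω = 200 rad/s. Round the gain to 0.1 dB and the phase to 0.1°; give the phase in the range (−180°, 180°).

At ω = 200 rad/s:
zero (1 + j200·0.05) = 1 + j10 → |·| ≈ 10.05, ∠ ≈ 84.29°
zero (1 + j200·0.0125) = 1 + j2.5 → |·| ≈ 2.6926, ∠ ≈ 68.20°
pole (1 + j200·1) = 1 + j200 → |·| ≈ 200, ∠ ≈ 89.71°
pole (1 + j200·0.125) = 1 + j25 → |·| ≈ 25.02, ∠ ≈ 87.71°
pole (1 + j200·0.025) = 1 + j5 → |·| ≈ 5.099, ∠ ≈ 78.69°
|G| = 5 · 10.05 · 2.6926 / (200 · 25.02 · 5.099) ≈ 0.0053028
Gain = 20 log₁₀(0.0053028) ≈ -45.51 dB
∠G = (84.29° + 68.20°) − (89.71° + 87.71° + 78.69°) = -103.62°

-45.5 dB, -103.6°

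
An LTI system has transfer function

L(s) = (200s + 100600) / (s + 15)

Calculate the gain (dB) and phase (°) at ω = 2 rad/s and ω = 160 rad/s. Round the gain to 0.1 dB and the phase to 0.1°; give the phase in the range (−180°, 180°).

Substitute s = j2:
Numerator: 200(j2) + 100600 = 100600 + j400
Denominator: (j2) + 15 = 15 + j2
|N| = √(100600² + 400²) ≈ 1.006e+05, ∠N ≈ 0.23°
|D| = √(15² + 2²) ≈ 15.133, ∠D ≈ 7.59°
|L| = 1.006e+05 / 15.133 ≈ 6647.7
Gain = 20 log₁₀(6647.7) ≈ 76.45 dB
∠L = 0.23° − 7.59° = -7.36°

Substitute s = j160:
Numerator: 200(j160) + 100600 = 100600 + j32000
Denominator: (j160) + 15 = 15 + j160
|N| = √(100600² + 32000²) ≈ 1.0557e+05, ∠N ≈ 17.65°
|D| = √(15² + 160²) ≈ 160.7, ∠D ≈ 84.64°
|L| = 1.0557e+05 / 160.7 ≈ 656.94
Gain = 20 log₁₀(656.94) ≈ 56.35 dB
∠L = 17.65° − 84.64° = -66.99°

ω = 2: 76.5 dB, -7.4°; ω = 160: 56.4 dB, -67.0°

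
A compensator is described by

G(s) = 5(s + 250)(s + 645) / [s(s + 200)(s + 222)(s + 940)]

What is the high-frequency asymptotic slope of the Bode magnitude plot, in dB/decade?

-40 dB/decade

Each pole contributes −20 dB/decade at high frequency; each zero contributes +20 dB/decade.
Net: 2 zero(s) − 4 pole(s) → -40 dB/decade.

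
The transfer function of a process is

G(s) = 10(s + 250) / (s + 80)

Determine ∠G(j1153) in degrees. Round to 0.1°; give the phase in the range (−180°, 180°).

At s = jω = j1153:
zero (s+250): 250 + j1153 → |·| = √(250²+1153²) = √1391909 ≈ 1179.8, ∠ = arctan(1153/250) ≈ 77.77°
pole (s+80): 80 + j1153 → |·| = √(80²+1153²) = √1335809 ≈ 1155.8, ∠ = arctan(1153/80) ≈ 86.03°
∠G = 77.77° − 86.03° = -8.26°

-8.3°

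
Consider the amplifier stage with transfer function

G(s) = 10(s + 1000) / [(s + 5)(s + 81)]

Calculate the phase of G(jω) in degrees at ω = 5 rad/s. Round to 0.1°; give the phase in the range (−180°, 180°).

At s = jω = j5:
zero (s+1000): 1000 + j5 → |·| = √(1000²+5²) = √1000025 ≈ 1000, ∠ = arctan(5/1000) ≈ 0.29°
pole (s+5): 5 + j5 → |·| = √(5²+5²) = √50 ≈ 7.0711, ∠ = arctan(5/5) ≈ 45.00°
pole (s+81): 81 + j5 → |·| = √(81²+5²) = √6586 ≈ 81.154, ∠ = arctan(5/81) ≈ 3.53°
∠G = 0.29° − 48.53° = -48.24°

-48.2°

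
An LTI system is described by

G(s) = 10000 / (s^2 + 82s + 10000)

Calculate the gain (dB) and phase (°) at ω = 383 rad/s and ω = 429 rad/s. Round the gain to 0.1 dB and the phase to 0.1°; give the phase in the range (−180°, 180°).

At s = jω = j383:
quadratic: (j383)² + 82·j383 + 10000 = -136689 + j31406 → |·| ≈ 1.4025e+05, ∠ ≈ 167.06°
|G| = 10000 / 1.4025e+05 ≈ 0.071301
Gain = 20 log₁₀(0.071301) ≈ -22.94 dB
∠G = 0.00° − 167.06° = -167.06°

At s = jω = j429:
quadratic: (j429)² + 82·j429 + 10000 = -174041 + j35178 → |·| ≈ 1.7756e+05, ∠ ≈ 168.57°
|G| = 10000 / 1.7756e+05 ≈ 0.056319
Gain = 20 log₁₀(0.056319) ≈ -24.99 dB
∠G = 0.00° − 168.57° = -168.57°

ω = 383: -22.9 dB, -167.1°; ω = 429: -25.0 dB, -168.6°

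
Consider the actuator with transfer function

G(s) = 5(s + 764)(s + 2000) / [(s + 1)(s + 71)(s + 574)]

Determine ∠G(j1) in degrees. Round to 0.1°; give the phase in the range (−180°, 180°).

At s = jω = j1:
zero (s+764): 764 + j1 → |·| = √(764²+1²) = √583697 ≈ 764, ∠ = arctan(1/764) ≈ 0.07°
zero (s+2000): 2000 + j1 → |·| = √(2000²+1²) = √4000001 ≈ 2000, ∠ = arctan(1/2000) ≈ 0.03°
pole (s+1): 1 + j1 → |·| = √(1²+1²) = √2 ≈ 1.4142, ∠ = arctan(1/1) ≈ 45.00°
pole (s+71): 71 + j1 → |·| = √(71²+1²) = √5042 ≈ 71.007, ∠ = arctan(1/71) ≈ 0.81°
pole (s+574): 574 + j1 → |·| = √(574²+1²) = √329477 ≈ 574, ∠ = arctan(1/574) ≈ 0.10°
∠G = 0.10° − 45.91° = -45.81°

-45.8°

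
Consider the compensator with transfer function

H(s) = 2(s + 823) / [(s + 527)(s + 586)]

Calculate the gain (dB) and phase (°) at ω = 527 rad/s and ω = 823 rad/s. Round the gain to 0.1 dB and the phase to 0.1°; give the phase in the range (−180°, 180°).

ω = 527: -49.6 dB, -54.3°; ω = 823: -52.6 dB, -66.9°

At s = jω = j527:
zero (s+823): 823 + j527 → |·| = √(823²+527²) = √955058 ≈ 977.27, ∠ = arctan(527/823) ≈ 32.63°
pole (s+527): 527 + j527 → |·| = √(527²+527²) = √555458 ≈ 745.29, ∠ = arctan(527/527) ≈ 45.00°
pole (s+586): 586 + j527 → |·| = √(586²+527²) = √621125 ≈ 788.11, ∠ = arctan(527/586) ≈ 41.97°
|H| = 2 · 977.27 / 5.8737e+05 ≈ 0.0033276
Gain = 20 log₁₀(0.0033276) ≈ -49.56 dB
∠H = 32.63° − 86.97° = -54.34°

At s = jω = j823:
zero (s+823): 823 + j823 → |·| = √(823²+823²) = √1354658 ≈ 1163.9, ∠ = arctan(823/823) ≈ 45.00°
pole (s+527): 527 + j823 → |·| = √(527²+823²) = √955058 ≈ 977.27, ∠ = arctan(823/527) ≈ 57.37°
pole (s+586): 586 + j823 → |·| = √(586²+823²) = √1020725 ≈ 1010.3, ∠ = arctan(823/586) ≈ 54.55°
|H| = 2 · 1163.9 / 9.8734e+05 ≈ 0.0023576
Gain = 20 log₁₀(0.0023576) ≈ -52.55 dB
∠H = 45.00° − 111.92° = -66.92°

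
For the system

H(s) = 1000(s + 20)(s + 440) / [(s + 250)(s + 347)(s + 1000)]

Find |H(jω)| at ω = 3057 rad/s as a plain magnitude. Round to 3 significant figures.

0.311

At s = jω = j3057:
zero (s+20): 20 + j3057 → |·| = √(20²+3057²) = √9345649 ≈ 3057.1, ∠ = arctan(3057/20) ≈ 89.63°
zero (s+440): 440 + j3057 → |·| = √(440²+3057²) = √9538849 ≈ 3088.5, ∠ = arctan(3057/440) ≈ 81.81°
pole (s+250): 250 + j3057 → |·| = √(250²+3057²) = √9407749 ≈ 3067.2, ∠ = arctan(3057/250) ≈ 85.32°
pole (s+347): 347 + j3057 → |·| = √(347²+3057²) = √9465658 ≈ 3076.6, ∠ = arctan(3057/347) ≈ 83.52°
pole (s+1000): 1000 + j3057 → |·| = √(1000²+3057²) = √10345249 ≈ 3216.4, ∠ = arctan(3057/1000) ≈ 71.89°
|H| = 1000 · 9.4419e+06 / 3.0352e+10 ≈ 0.31108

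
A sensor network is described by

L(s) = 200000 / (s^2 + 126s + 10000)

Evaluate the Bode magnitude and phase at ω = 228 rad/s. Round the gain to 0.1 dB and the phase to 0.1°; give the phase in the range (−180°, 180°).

At s = jω = j228:
quadratic: (j228)² + 126·j228 + 10000 = -41984 + j28728 → |·| ≈ 50872, ∠ ≈ 145.62°
|L| = 200000 / 50872 ≈ 3.9314
Gain = 20 log₁₀(3.9314) ≈ 11.89 dB
∠L = 0.00° − 145.62° = -145.62°

11.9 dB, -145.6°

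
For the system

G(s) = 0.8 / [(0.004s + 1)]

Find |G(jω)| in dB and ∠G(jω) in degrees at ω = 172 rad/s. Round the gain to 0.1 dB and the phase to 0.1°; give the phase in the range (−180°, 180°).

-3.6 dB, -34.5°

At ω = 172 rad/s:
pole (1 + j172·0.004) = 1 + j0.688 → |·| ≈ 1.2138, ∠ ≈ 34.53°
|G| = 0.8 · 1 / (1.2138) ≈ 0.65909
Gain = 20 log₁₀(0.65909) ≈ -3.62 dB
∠G = (0°) − (34.53°) = -34.53°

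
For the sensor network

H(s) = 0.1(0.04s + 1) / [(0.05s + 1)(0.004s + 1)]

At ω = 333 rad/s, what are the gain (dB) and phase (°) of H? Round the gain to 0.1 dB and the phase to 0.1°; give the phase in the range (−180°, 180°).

At ω = 333 rad/s:
zero (1 + j333·0.04) = 1 + j13.32 → |·| ≈ 13.357, ∠ ≈ 85.71°
pole (1 + j333·0.05) = 1 + j16.65 → |·| ≈ 16.68, ∠ ≈ 86.56°
pole (1 + j333·0.004) = 1 + j1.332 → |·| ≈ 1.6656, ∠ ≈ 53.10°
|H| = 0.1 · 13.357 / (16.68 · 1.6656) ≈ 0.048078
Gain = 20 log₁₀(0.048078) ≈ -26.36 dB
∠H = (85.71°) − (86.56° + 53.10°) = -53.95°

-26.4 dB, -54.0°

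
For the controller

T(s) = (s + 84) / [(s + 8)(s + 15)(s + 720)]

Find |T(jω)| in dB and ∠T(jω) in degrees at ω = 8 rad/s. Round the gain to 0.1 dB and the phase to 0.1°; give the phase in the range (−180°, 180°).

At s = jω = j8:
zero (s+84): 84 + j8 → |·| = √(84²+8²) = √7120 ≈ 84.38, ∠ = arctan(8/84) ≈ 5.44°
pole (s+8): 8 + j8 → |·| = √(8²+8²) = √128 ≈ 11.314, ∠ = arctan(8/8) ≈ 45.00°
pole (s+15): 15 + j8 → |·| = √(15²+8²) = √289 ≈ 17, ∠ = arctan(8/15) ≈ 28.07°
pole (s+720): 720 + j8 → |·| = √(720²+8²) = √518464 ≈ 720.04, ∠ = arctan(8/720) ≈ 0.64°
|T| = 1 · 84.38 / 1.3849e+05 ≈ 0.00060929
Gain = 20 log₁₀(0.00060929) ≈ -64.30 dB
∠T = 5.44° − 73.71° = -68.27°

-64.3 dB, -68.3°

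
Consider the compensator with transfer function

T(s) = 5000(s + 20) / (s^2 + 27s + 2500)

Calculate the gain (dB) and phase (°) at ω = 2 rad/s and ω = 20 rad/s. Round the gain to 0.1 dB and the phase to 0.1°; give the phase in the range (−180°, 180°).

At s = jω = j2:
zero (s+20): 20 + j2 → |·| = √(20²+2²) = √404 ≈ 20.1, ∠ = arctan(2/20) ≈ 5.71°
quadratic: (j2)² + 27·j2 + 2500 = 2496 + j54 → |·| ≈ 2496.6, ∠ ≈ 1.24°
|T| = 5000 · 20.1 / 2496.6 ≈ 40.255
Gain = 20 log₁₀(40.255) ≈ 32.10 dB
∠T = 5.71° − 1.24° = 4.47°

At s = jω = j20:
zero (s+20): 20 + j20 → |·| = √(20²+20²) = √800 ≈ 28.284, ∠ = arctan(20/20) ≈ 45.00°
quadratic: (j20)² + 27·j20 + 2500 = 2100 + j540 → |·| ≈ 2168.3, ∠ ≈ 14.42°
|T| = 5000 · 28.284 / 2168.3 ≈ 65.222
Gain = 20 log₁₀(65.222) ≈ 36.29 dB
∠T = 45.00° − 14.42° = 30.58°

ω = 2: 32.1 dB, 4.5°; ω = 20: 36.3 dB, 30.6°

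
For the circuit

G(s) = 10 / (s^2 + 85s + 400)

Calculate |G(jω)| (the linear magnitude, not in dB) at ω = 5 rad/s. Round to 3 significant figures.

0.0176

Substitute s = j5:
Numerator: 10 = 10 + j0
Denominator: (j5)^2 + 85(j5) + 400 = 375 + j425
|N| = √(10² + 0²) ≈ 10, ∠N ≈ 0.00°
|D| = √(375² + 425²) ≈ 566.79, ∠D ≈ 48.58°
|G| = 10 / 566.79 ≈ 0.017643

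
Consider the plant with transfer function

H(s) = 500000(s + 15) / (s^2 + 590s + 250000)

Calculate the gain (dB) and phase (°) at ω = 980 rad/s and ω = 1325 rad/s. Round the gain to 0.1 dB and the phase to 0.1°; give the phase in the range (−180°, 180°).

At s = jω = j980:
zero (s+15): 15 + j980 → |·| = √(15²+980²) = √960625 ≈ 980.11, ∠ = arctan(980/15) ≈ 89.12°
quadratic: (j980)² + 590·j980 + 250000 = -710400 + j578200 → |·| ≈ 9.1596e+05, ∠ ≈ 140.86°
|H| = 500000 · 980.11 / 9.1596e+05 ≈ 535.02
Gain = 20 log₁₀(535.02) ≈ 54.57 dB
∠H = 89.12° − 140.86° = -51.74°

At s = jω = j1325:
zero (s+15): 15 + j1325 → |·| = √(15²+1325²) = √1755850 ≈ 1325.1, ∠ = arctan(1325/15) ≈ 89.35°
quadratic: (j1325)² + 590·j1325 + 250000 = -1505625 + j781750 → |·| ≈ 1.6965e+06, ∠ ≈ 152.56°
|H| = 500000 · 1325.1 / 1.6965e+06 ≈ 390.54
Gain = 20 log₁₀(390.54) ≈ 51.83 dB
∠H = 89.35° − 152.56° = -63.21°

ω = 980: 54.6 dB, -51.7°; ω = 1325: 51.8 dB, -63.2°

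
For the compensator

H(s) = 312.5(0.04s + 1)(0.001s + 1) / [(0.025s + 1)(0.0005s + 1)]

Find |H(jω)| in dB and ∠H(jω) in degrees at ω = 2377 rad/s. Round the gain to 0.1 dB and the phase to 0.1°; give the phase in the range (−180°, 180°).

58.4 dB, 17.6°

At ω = 2377 rad/s:
zero (1 + j2377·0.04) = 1 + j95.08 → |·| ≈ 95.085, ∠ ≈ 89.40°
zero (1 + j2377·0.001) = 1 + j2.377 → |·| ≈ 2.5788, ∠ ≈ 67.18°
pole (1 + j2377·0.025) = 1 + j59.425 → |·| ≈ 59.433, ∠ ≈ 89.04°
pole (1 + j2377·0.0005) = 1 + j1.1885 → |·| ≈ 1.5532, ∠ ≈ 49.92°
|H| = 312.5 · 95.085 · 2.5788 / (59.433 · 1.5532) ≈ 830.09
Gain = 20 log₁₀(830.09) ≈ 58.38 dB
∠H = (89.40° + 67.18°) − (89.04° + 49.92°) = 17.62°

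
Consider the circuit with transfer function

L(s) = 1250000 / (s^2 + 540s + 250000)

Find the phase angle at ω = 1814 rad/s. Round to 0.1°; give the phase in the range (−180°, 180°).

At s = jω = j1814:
quadratic: (j1814)² + 540·j1814 + 250000 = -3040596 + j979560 → |·| ≈ 3.1945e+06, ∠ ≈ 162.14°
∠L = 0.00° − 162.14° = -162.14°

-162.1°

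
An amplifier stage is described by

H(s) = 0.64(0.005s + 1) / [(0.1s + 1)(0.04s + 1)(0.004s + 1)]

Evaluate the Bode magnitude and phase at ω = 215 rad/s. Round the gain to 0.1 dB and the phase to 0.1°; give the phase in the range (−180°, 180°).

-48.4 dB, -164.3°

At ω = 215 rad/s:
zero (1 + j215·0.005) = 1 + j1.075 → |·| ≈ 1.4682, ∠ ≈ 47.07°
pole (1 + j215·0.1) = 1 + j21.5 → |·| ≈ 21.523, ∠ ≈ 87.34°
pole (1 + j215·0.04) = 1 + j8.6 → |·| ≈ 8.6579, ∠ ≈ 83.37°
pole (1 + j215·0.004) = 1 + j0.86 → |·| ≈ 1.3189, ∠ ≈ 40.70°
|H| = 0.64 · 1.4682 / (21.523 · 8.6579 · 1.3189) ≈ 0.0038233
Gain = 20 log₁₀(0.0038233) ≈ -48.35 dB
∠H = (47.07°) − (87.34° + 83.37° + 40.70°) = -164.34°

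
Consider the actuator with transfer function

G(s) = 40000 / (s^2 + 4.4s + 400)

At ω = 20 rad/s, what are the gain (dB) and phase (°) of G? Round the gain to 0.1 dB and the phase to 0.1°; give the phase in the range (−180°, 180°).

53.2 dB, -90.0°

At s = jω = j20:
quadratic: (j20)² + 4.4·j20 + 400 = 0 + j88 → |·| ≈ 88, ∠ ≈ 90.00°
|G| = 40000 / 88 ≈ 454.55
Gain = 20 log₁₀(454.55) ≈ 53.15 dB
∠G = 0.00° − 90.00° = -90.00°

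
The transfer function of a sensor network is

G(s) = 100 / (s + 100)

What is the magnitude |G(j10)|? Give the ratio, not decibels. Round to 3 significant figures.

0.995

Substitute s = j10:
Numerator: 100 = 100 + j0
Denominator: (j10) + 100 = 100 + j10
|N| = √(100² + 0²) ≈ 100, ∠N ≈ 0.00°
|D| = √(100² + 10²) ≈ 100.5, ∠D ≈ 5.71°
|G| = 100 / 100.5 ≈ 0.99502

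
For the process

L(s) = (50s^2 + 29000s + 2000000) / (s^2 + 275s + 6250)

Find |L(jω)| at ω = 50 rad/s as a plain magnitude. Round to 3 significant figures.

Substitute s = j50:
Numerator: 50(j50)^2 + 29000(j50) + 2000000 = 1875000 + j1450000
Denominator: (j50)^2 + 275(j50) + 6250 = 3750 + j13750
|N| = √(1875000² + 1450000²) ≈ 2.3703e+06, ∠N ≈ 37.72°
|D| = √(3750² + 13750²) ≈ 14252, ∠D ≈ 74.74°
|L| = 2.3703e+06 / 14252 ≈ 166.31

166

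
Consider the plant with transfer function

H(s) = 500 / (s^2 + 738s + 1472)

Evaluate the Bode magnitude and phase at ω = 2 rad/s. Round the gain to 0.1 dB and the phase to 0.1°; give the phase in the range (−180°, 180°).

-12.4 dB, -45.2°

Substitute s = j2:
Numerator: 500 = 500 + j0
Denominator: (j2)^2 + 738(j2) + 1472 = 1468 + j1476
|N| = √(500² + 0²) ≈ 500, ∠N ≈ 0.00°
|D| = √(1468² + 1476²) ≈ 2081.7, ∠D ≈ 45.16°
|H| = 500 / 2081.7 ≈ 0.24019
Gain = 20 log₁₀(0.24019) ≈ -12.39 dB
∠H = 0.00° − 45.16° = -45.16°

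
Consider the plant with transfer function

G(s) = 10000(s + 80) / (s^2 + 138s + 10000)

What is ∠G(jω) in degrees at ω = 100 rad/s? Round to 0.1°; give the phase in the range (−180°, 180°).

-38.7°

At s = jω = j100:
zero (s+80): 80 + j100 → |·| = √(80²+100²) = √16400 ≈ 128.06, ∠ = arctan(100/80) ≈ 51.34°
quadratic: (j100)² + 138·j100 + 10000 = 0 + j13800 → |·| ≈ 13800, ∠ ≈ 90.00°
∠G = 51.34° − 90.00° = -38.66°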